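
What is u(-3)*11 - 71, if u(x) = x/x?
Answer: -60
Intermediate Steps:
u(x) = 1
u(-3)*11 - 71 = 1*11 - 71 = 11 - 71 = -60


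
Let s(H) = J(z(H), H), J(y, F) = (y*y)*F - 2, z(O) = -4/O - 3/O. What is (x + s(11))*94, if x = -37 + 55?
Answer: 21150/11 ≈ 1922.7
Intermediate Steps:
z(O) = -7/O
J(y, F) = -2 + F*y² (J(y, F) = y²*F - 2 = F*y² - 2 = -2 + F*y²)
s(H) = -2 + 49/H (s(H) = -2 + H*(-7/H)² = -2 + H*(49/H²) = -2 + 49/H)
x = 18
(x + s(11))*94 = (18 + (-2 + 49/11))*94 = (18 + 27/11)*94 = (225/11)*94 = 21150/11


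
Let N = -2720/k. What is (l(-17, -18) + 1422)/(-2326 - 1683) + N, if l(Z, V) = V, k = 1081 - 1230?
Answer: 10695284/597341 ≈ 17.905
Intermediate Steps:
k = -149
N = 2720/149 (N = -2720/(-149) = -2720*(-1/149) = 2720/149 ≈ 18.255)
(l(-17, -18) + 1422)/(-2326 - 1683) + N = (-18 + 1422)/(-2326 - 1683) + 2720/149 = 1404/(-4009) + 2720/149 = 1404*(-1/4009) + 2720/149 = -1404/4009 + 2720/149 = 10695284/597341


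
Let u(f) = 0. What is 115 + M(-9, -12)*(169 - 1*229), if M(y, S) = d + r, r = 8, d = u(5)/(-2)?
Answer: -365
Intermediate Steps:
d = 0 (d = 0/(-2) = 0*(-½) = 0)
M(y, S) = 8 (M(y, S) = 0 + 8 = 8)
115 + M(-9, -12)*(169 - 1*229) = 115 + 8*(169 - 1*229) = 115 + 8*(169 - 229) = 115 + 8*(-60) = 115 - 480 = -365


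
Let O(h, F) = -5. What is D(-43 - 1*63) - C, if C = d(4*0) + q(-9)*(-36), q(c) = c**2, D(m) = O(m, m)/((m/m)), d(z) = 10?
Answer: 2901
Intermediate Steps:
D(m) = -5 (D(m) = -5/(m/m) = -5/1 = -5*1 = -5)
C = -2906 (C = 10 + (-9)**2*(-36) = 10 + 81*(-36) = 10 - 2916 = -2906)
D(-43 - 1*63) - C = -5 - 1*(-2906) = -5 + 2906 = 2901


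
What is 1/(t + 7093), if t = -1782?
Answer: 1/5311 ≈ 0.00018829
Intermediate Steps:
1/(t + 7093) = 1/(-1782 + 7093) = 1/5311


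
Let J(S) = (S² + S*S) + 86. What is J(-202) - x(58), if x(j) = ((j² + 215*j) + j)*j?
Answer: -840042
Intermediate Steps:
x(j) = j*(j² + 216*j) (x(j) = (j² + 216*j)*j = j*(j² + 216*j))
J(S) = 86 + 2*S² (J(S) = (S² + S²) + 86 = 2*S² + 86 = 86 + 2*S²)
J(-202) - x(58) = (86 + 2*(-202)²) - 58²*(216 + 58) = (86 + 2*40804) - 3364*274 = (86 + 81608) - 1*921736 = 81694 - 921736 = -840042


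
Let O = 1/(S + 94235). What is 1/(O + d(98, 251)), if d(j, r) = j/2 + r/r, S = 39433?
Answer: 133668/6683401 ≈ 0.020000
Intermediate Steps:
d(j, r) = 1 + j/2 (d(j, r) = j*(½) + 1 = j/2 + 1 = 1 + j/2)
O = 1/133668 (O = 1/(39433 + 94235) = 1/133668 ≈ 7.4812e-6)
1/(O + d(98, 251)) = 1/(1/133668 + (1 + (½)*98)) = 1/(1/133668 + (1 + 49)) = 1/(1/133668 + 50) = 1/(6683401/133668) = 133668/6683401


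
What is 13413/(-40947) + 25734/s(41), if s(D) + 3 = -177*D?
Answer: -63950471/16515290 ≈ -3.8722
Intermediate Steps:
s(D) = -3 - 177*D
13413/(-40947) + 25734/s(41) = 13413/(-40947) + 25734/(-3 - 177*41) = 13413*(-1/40947) + 25734/(-3 - 7257) = -4471/13649 + 25734/(-7260) = -4471/13649 + 25734*(-1/7260) = -4471/13649 - 4289/1210 = -63950471/16515290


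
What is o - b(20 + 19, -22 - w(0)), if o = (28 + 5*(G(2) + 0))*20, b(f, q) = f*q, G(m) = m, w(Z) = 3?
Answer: 1735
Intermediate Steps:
o = 760 (o = (28 + 5*(2 + 0))*20 = (28 + 5*2)*20 = (28 + 10)*20 = 38*20 = 760)
o - b(20 + 19, -22 - w(0)) = 760 - (20 + 19)*(-22 - 1*3) = 760 - 39*(-22 - 3) = 760 - 39*(-25) = 760 - 1*(-975) = 760 + 975 = 1735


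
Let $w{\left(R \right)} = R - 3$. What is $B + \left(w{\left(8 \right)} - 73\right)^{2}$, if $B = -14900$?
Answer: $-10276$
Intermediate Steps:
$w{\left(R \right)} = -3 + R$
$B + \left(w{\left(8 \right)} - 73\right)^{2} = -14900 + \left(\left(-3 + 8\right) - 73\right)^{2} = -14900 + \left(5 - 73\right)^{2} = -14900 + \left(-68\right)^{2} = -14900 + 4624 = -10276$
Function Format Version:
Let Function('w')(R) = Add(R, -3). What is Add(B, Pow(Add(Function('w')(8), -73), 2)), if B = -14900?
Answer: -10276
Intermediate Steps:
Function('w')(R) = Add(-3, R)
Add(B, Pow(Add(Function('w')(8), -73), 2)) = Add(-14900, Pow(Add(Add(-3, 8), -73), 2)) = Add(-14900, Pow(Add(5, -73), 2)) = Add(-14900, Pow(-68, 2)) = Add(-14900, 4624) = -10276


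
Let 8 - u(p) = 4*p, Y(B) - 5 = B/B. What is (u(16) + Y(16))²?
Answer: 2500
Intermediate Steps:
Y(B) = 6 (Y(B) = 5 + B/B = 5 + 1 = 6)
u(p) = 8 - 4*p
(u(16) + Y(16))² = ((8 - 4*16) + 6)² = ((8 - 64) + 6)² = (-56 + 6)² = (-50)² = 2500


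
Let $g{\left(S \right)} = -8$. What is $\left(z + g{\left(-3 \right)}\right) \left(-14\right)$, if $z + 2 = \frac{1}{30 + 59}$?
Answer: $\frac{12446}{89} \approx 139.84$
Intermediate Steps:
$z = - \frac{177}{89}$ ($z = -2 + \frac{1}{30 + 59} = -2 + \frac{1}{89} = - \frac{177}{89} \approx -1.9888$)
$\left(z + g{\left(-3 \right)}\right) \left(-14\right) = \left(- \frac{177}{89} - 8\right) \left(-14\right) = \left(- \frac{889}{89}\right) \left(-14\right) = \frac{12446}{89}$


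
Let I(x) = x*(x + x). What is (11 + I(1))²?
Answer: 169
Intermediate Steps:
I(x) = 2*x² (I(x) = x*(2*x) = 2*x²)
(11 + I(1))² = (11 + 2*1²)² = (11 + 2*1)² = (11 + 2)² = 13² = 169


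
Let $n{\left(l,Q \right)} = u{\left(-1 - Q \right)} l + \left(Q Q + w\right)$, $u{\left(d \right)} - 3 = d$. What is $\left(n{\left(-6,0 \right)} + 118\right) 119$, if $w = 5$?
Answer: $13209$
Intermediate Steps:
$u{\left(d \right)} = 3 + d$
$n{\left(l,Q \right)} = 5 + Q^{2} + l \left(2 - Q\right)$ ($n{\left(l,Q \right)} = \left(3 - \left(1 + Q\right)\right) l + \left(Q Q + 5\right) = \left(2 - Q\right) l + \left(Q^{2} + 5\right) = l \left(2 - Q\right) + \left(5 + Q^{2}\right) = 5 + Q^{2} + l \left(2 - Q\right)$)
$\left(n{\left(-6,0 \right)} + 118\right) 119 = \left(\left(5 + 0^{2} - - 6 \left(-2 + 0\right)\right) + 118\right) 119 = \left(\left(5 + 0 - \left(-6\right) \left(-2\right)\right) + 118\right) 119 = \left(\left(5 + 0 - 12\right) + 118\right) 119 = \left(-7 + 118\right) 119 = 111 \cdot 119 = 13209$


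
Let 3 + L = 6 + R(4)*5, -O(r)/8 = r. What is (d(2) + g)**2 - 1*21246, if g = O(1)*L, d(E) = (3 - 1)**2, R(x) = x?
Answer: 11154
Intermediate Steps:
d(E) = 4 (d(E) = 2**2 = 4)
O(r) = -8*r
L = 23 (L = -3 + (6 + 4*5) = -3 + (6 + 20) = -3 + 26 = 23)
g = -184 (g = -8*1*23 = -8*23 = -184)
(d(2) + g)**2 - 1*21246 = (4 - 184)**2 - 1*21246 = (-180)**2 - 21246 = 32400 - 21246 = 11154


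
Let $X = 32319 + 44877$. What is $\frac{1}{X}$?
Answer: $\frac{1}{77196} \approx 1.2954 \cdot 10^{-5}$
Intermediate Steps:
$X = 77196$
$\frac{1}{X} = \frac{1}{77196}$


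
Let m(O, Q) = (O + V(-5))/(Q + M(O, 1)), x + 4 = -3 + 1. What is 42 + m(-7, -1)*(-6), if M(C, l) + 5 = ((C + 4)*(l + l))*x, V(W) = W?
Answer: 222/5 ≈ 44.400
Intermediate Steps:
x = -6 (x = -4 + (-3 + 1) = -4 - 2 = -6)
M(C, l) = -5 - 12*l*(4 + C) (M(C, l) = -5 + ((C + 4)*(l + l))*(-6) = -5 + ((4 + C)*(2*l))*(-6) = -5 + (2*l*(4 + C))*(-6) = -5 - 12*l*(4 + C))
m(O, Q) = (-5 + O)/(-53 + Q - 12*O) (m(O, Q) = (O - 5)/(Q + (-5 - 48*1 - 12*O*1)) = (-5 + O)/(Q + (-5 - 48 - 12*O)) = (-5 + O)/(Q + (-53 - 12*O)) = (-5 + O)/(-53 + Q - 12*O))
42 + m(-7, -1)*(-6) = 42 + ((-5 - 7)/(-53 - 1 - 12*(-7)))*(-6) = 42 + (-12/(-53 - 1 + 84))*(-6) = 42 + (-12/30)*(-6) = 42 + ((1/30)*(-12))*(-6) = 42 - ⅖*(-6) = 42 + 12/5 = 222/5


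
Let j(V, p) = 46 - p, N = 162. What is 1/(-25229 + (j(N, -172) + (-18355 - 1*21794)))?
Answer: -1/65160 ≈ -1.5347e-5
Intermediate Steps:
1/(-25229 + (j(N, -172) + (-18355 - 1*21794))) = 1/(-25229 + ((46 - 1*(-172)) + (-18355 - 1*21794))) = 1/(-25229 + ((46 + 172) + (-18355 - 21794))) = 1/(-25229 + (218 - 40149)) = 1/(-25229 - 39931) = 1/(-65160) = -1/65160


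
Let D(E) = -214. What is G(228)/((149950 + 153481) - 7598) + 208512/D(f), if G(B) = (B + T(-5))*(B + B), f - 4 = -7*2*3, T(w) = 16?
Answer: -10276820000/10551377 ≈ -973.98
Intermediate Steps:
f = -38 (f = 4 - 7*2*3 = 4 - 14*3 = 4 - 42 = -38)
G(B) = 2*B*(16 + B) (G(B) = (B + 16)*(B + B) = (16 + B)*(2*B) = 2*B*(16 + B))
G(228)/((149950 + 153481) - 7598) + 208512/D(f) = (2*228*(16 + 228))/((149950 + 153481) - 7598) + 208512/(-214) = (2*228*244)/(303431 - 7598) + 208512*(-1/214) = 111264/295833 - 104256/107 = 111264*(1/295833) - 104256/107 = 37088/98611 - 104256/107 = -10276820000/10551377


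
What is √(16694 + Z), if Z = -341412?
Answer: I*√324718 ≈ 569.84*I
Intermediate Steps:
√(16694 + Z) = √(16694 - 341412) = √(-324718) = I*√324718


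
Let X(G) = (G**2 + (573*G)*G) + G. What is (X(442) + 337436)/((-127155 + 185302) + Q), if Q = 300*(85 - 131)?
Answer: 112476814/44347 ≈ 2536.3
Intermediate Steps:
X(G) = G + 574*G**2 (X(G) = (G**2 + 573*G**2) + G = 574*G**2 + G = G + 574*G**2)
Q = -13800 (Q = 300*(-46) = -13800)
(X(442) + 337436)/((-127155 + 185302) + Q) = (442*(1 + 574*442) + 337436)/((-127155 + 185302) - 13800) = (442*(1 + 253708) + 337436)/(58147 - 13800) = (442*253709 + 337436)/44347 = (112139378 + 337436)*(1/44347) = 112476814*(1/44347) = 112476814/44347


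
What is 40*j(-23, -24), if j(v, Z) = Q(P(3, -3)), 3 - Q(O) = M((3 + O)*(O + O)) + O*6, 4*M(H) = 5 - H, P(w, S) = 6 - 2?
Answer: -330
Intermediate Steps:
P(w, S) = 4
M(H) = 5/4 - H/4 (M(H) = (5 - H)/4 = 5/4 - H/4)
Q(O) = 7/4 - 6*O + O*(3 + O)/2 (Q(O) = 3 - ((5/4 - (3 + O)*(O + O)/4) + O*6) = 3 - ((5/4 - (3 + O)*2*O/4) + 6*O) = 3 - ((5/4 - O*(3 + O)/2) + 6*O) = 3 - (5/4 + 6*O - O*(3 + O)/2) = 3 + (-5/4 - 6*O + O*(3 + O)/2) = 7/4 - 6*O + O*(3 + O)/2)
j(v, Z) = -33/4 (j(v, Z) = 7/4 + (1/2)*4**2 - 9/2*4 = 7/4 + (1/2)*16 - 18 = 7/4 + 8 - 18 = -33/4)
40*j(-23, -24) = 40*(-33/4) = -330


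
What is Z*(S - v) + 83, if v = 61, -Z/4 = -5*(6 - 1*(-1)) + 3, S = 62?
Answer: 211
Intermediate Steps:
Z = 128 (Z = -4*(-5*(6 - 1*(-1)) + 3) = -4*(-5*(6 + 1) + 3) = -4*(-5*7 + 3) = -4*(-35 + 3) = -4*(-32) = 128)
Z*(S - v) + 83 = 128*(62 - 1*61) + 83 = 128*(62 - 61) + 83 = 128*1 + 83 = 128 + 83 = 211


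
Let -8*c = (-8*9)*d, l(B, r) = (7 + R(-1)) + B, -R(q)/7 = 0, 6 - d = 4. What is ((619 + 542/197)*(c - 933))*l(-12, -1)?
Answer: 560368875/197 ≈ 2.8445e+6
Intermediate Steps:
d = 2 (d = 6 - 1*4 = 6 - 4 = 2)
R(q) = 0 (R(q) = -7*0 = 0)
l(B, r) = 7 + B (l(B, r) = (7 + 0) + B = 7 + B)
c = 18 (c = -(-8*9)*2/8 = -(-9)*2 = -⅛*(-144) = 18)
((619 + 542/197)*(c - 933))*l(-12, -1) = ((619 + 542/197)*(18 - 933))*(7 - 12) = ((619 + 542*(1/197))*(-915))*(-5) = ((619 + 542/197)*(-915))*(-5) = ((122485/197)*(-915))*(-5) = -112073775/197*(-5) = 560368875/197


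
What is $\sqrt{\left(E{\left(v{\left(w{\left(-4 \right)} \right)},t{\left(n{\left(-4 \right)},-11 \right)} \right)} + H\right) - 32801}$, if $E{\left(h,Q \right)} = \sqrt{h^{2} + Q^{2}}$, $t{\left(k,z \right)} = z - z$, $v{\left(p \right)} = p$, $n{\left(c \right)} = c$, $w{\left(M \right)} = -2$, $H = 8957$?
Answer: $i \sqrt{23842} \approx 154.41 i$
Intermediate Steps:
$t{\left(k,z \right)} = 0$
$E{\left(h,Q \right)} = \sqrt{Q^{2} + h^{2}}$
$\sqrt{\left(E{\left(v{\left(w{\left(-4 \right)} \right)},t{\left(n{\left(-4 \right)},-11 \right)} \right)} + H\right) - 32801} = \sqrt{\left(\sqrt{0^{2} + \left(-2\right)^{2}} + 8957\right) - 32801} = \sqrt{\left(\sqrt{0 + 4} + 8957\right) - 32801} = \sqrt{\left(\sqrt{4} + 8957\right) - 32801} = \sqrt{\left(2 + 8957\right) - 32801} = \sqrt{8959 - 32801} = \sqrt{-23842} = i \sqrt{23842}$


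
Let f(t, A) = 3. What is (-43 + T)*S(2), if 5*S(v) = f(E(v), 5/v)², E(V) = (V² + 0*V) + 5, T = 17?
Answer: -234/5 ≈ -46.800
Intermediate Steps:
E(V) = 5 + V² (E(V) = (V² + 0) + 5 = V² + 5 = 5 + V²)
S(v) = 9/5 (S(v) = (⅕)*3² = (⅕)*9 = 9/5)
(-43 + T)*S(2) = (-43 + 17)*(9/5) = -26*9/5 = -234/5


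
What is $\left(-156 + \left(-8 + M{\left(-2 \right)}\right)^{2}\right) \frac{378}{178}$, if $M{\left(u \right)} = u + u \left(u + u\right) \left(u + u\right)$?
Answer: $\frac{303912}{89} \approx 3414.7$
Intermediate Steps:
$M{\left(u \right)} = u + 4 u^{3}$ ($M{\left(u \right)} = u + u 2 u 2 u = u + u 4 u^{2} = u + 4 u^{3}$)
$\left(-156 + \left(-8 + M{\left(-2 \right)}\right)^{2}\right) \frac{378}{178} = \left(-156 + \left(-8 + \left(-2 + 4 \left(-2\right)^{3}\right)\right)^{2}\right) \frac{378}{178} = \left(-156 + \left(-8 + \left(-2 + 4 \left(-8\right)\right)\right)^{2}\right) 378 \cdot \frac{1}{178} = \left(-156 + \left(-8 - 34\right)^{2}\right) \frac{189}{89} = \left(-156 + \left(-42\right)^{2}\right) \frac{189}{89} = \left(-156 + 1764\right) \frac{189}{89} = 1608 \cdot \frac{189}{89} = \frac{303912}{89}$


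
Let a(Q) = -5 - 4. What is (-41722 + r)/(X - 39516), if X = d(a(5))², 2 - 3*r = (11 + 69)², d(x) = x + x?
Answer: 32891/29394 ≈ 1.1190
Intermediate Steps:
a(Q) = -9
d(x) = 2*x
r = -6398/3 (r = ⅔ - (11 + 69)²/3 = ⅔ - ⅓*80² = ⅔ - ⅓*6400 = ⅔ - 6400/3 = -6398/3 ≈ -2132.7)
X = 324 (X = (2*(-9))² = (-18)² = 324)
(-41722 + r)/(X - 39516) = (-41722 - 6398/3)/(324 - 39516) = -131564/3/(-39192) = -131564/3*(-1/39192) = 32891/29394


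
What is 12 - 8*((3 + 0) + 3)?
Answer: -36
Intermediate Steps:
12 - 8*((3 + 0) + 3) = 12 - 8*(3 + 3) = 12 - 8*6 = 12 - 48 = -36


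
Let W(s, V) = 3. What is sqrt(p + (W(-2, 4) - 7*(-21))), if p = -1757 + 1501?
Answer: I*sqrt(106) ≈ 10.296*I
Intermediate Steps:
p = -256
sqrt(p + (W(-2, 4) - 7*(-21))) = sqrt(-256 + (3 - 7*(-21))) = sqrt(-256 + (3 + 147)) = sqrt(-256 + 150) = sqrt(-106) = I*sqrt(106)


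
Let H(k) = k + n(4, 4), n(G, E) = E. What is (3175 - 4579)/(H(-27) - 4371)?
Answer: 54/169 ≈ 0.31953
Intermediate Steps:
H(k) = 4 + k (H(k) = k + 4 = 4 + k)
(3175 - 4579)/(H(-27) - 4371) = (3175 - 4579)/((4 - 27) - 4371) = -1404/(-23 - 4371) = -1404/(-4394) = -1404*(-1/4394) = 54/169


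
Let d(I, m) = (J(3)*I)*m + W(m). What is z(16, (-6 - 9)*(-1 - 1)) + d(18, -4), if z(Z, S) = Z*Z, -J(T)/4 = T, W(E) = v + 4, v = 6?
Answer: 1130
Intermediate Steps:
W(E) = 10 (W(E) = 6 + 4 = 10)
J(T) = -4*T
z(Z, S) = Z²
d(I, m) = 10 - 12*I*m (d(I, m) = ((-4*3)*I)*m + 10 = (-12*I)*m + 10 = -12*I*m + 10 = 10 - 12*I*m)
z(16, (-6 - 9)*(-1 - 1)) + d(18, -4) = 16² + (10 - 12*18*(-4)) = 256 + (10 + 864) = 256 + 874 = 1130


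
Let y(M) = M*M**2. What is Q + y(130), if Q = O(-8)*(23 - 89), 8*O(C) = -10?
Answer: 4394165/2 ≈ 2.1971e+6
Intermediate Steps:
y(M) = M**3
O(C) = -5/4 (O(C) = (1/8)*(-10) = -5/4)
Q = 165/2 (Q = -5*(23 - 89)/4 = -5/4*(-66) = 165/2 ≈ 82.500)
Q + y(130) = 165/2 + 130**3 = 165/2 + 2197000 = 4394165/2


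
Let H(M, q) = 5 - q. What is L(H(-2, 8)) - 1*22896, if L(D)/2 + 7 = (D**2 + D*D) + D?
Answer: -22880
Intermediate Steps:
L(D) = -14 + 2*D + 4*D**2 (L(D) = -14 + 2*((D**2 + D*D) + D) = -14 + 2*((D**2 + D**2) + D) = -14 + 2*(2*D**2 + D) = -14 + 2*(D + 2*D**2) = -14 + (2*D + 4*D**2) = -14 + 2*D + 4*D**2)
L(H(-2, 8)) - 1*22896 = (-14 + 2*(5 - 1*8) + 4*(5 - 1*8)**2) - 1*22896 = (-14 + 2*(5 - 8) + 4*(5 - 8)**2) - 22896 = (-14 + 2*(-3) + 4*(-3)**2) - 22896 = (-14 - 6 + 4*9) - 22896 = (-14 - 6 + 36) - 22896 = 16 - 22896 = -22880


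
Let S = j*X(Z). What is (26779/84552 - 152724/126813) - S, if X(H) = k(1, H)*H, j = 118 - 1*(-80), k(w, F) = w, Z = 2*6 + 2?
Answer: -9910570923131/3574097592 ≈ -2772.9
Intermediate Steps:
Z = 14 (Z = 12 + 2 = 14)
j = 198 (j = 118 + 80 = 198)
X(H) = H (X(H) = 1*H = H)
S = 2772 (S = 198*14 = 2772)
(26779/84552 - 152724/126813) - S = (26779/84552 - 152724/126813) - 1*2772 = (26779*(1/84552) - 152724*1/126813) - 2772 = (26779/84552 - 50908/42271) - 2772 = -3172398107/3574097592 - 2772 = -9910570923131/3574097592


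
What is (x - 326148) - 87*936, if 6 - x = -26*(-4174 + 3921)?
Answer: -414152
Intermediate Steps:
x = -6572 (x = 6 - (-26)*(-4174 + 3921) = 6 - (-26)*(-253) = 6 - 1*6578 = 6 - 6578 = -6572)
(x - 326148) - 87*936 = (-6572 - 326148) - 87*936 = -332720 - 81432 = -414152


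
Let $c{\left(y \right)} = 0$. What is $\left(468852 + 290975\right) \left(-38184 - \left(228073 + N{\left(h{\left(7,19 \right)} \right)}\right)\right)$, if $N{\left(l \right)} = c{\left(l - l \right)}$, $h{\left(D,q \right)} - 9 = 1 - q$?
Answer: $-202309257539$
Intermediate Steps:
$h{\left(D,q \right)} = 10 - q$ ($h{\left(D,q \right)} = 9 - \left(-1 + q\right) = 10 - q$)
$N{\left(l \right)} = 0$
$\left(468852 + 290975\right) \left(-38184 - \left(228073 + N{\left(h{\left(7,19 \right)} \right)}\right)\right) = \left(468852 + 290975\right) \left(-38184 - 228073\right) = 759827 \left(-38184 + \left(-228073 + 0\right)\right) = 759827 \left(-38184 - 228073\right) = 759827 \left(-266257\right) = -202309257539$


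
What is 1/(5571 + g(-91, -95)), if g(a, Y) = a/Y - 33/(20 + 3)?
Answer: 2185/12171593 ≈ 0.00017952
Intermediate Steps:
g(a, Y) = -33/23 + a/Y (g(a, Y) = a/Y - 33/23 = -33/23 + a/Y)
1/(5571 + g(-91, -95)) = 1/(5571 + (-33/23 - 91/(-95))) = 1/(5571 + (-33/23 - 91*(-1/95))) = 1/(5571 + (-33/23 + 91/95)) = 1/(5571 - 1042/2185) = 1/(12171593/2185) = 2185/12171593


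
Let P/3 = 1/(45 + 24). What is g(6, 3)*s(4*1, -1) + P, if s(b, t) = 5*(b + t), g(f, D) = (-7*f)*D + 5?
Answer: -41744/23 ≈ -1815.0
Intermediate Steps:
g(f, D) = 5 - 7*D*f (g(f, D) = -7*D*f + 5 = 5 - 7*D*f)
P = 1/23 (P = 3/(45 + 24) = 3/69 = 3*(1/69) = 1/23 ≈ 0.043478)
s(b, t) = 5*b + 5*t
g(6, 3)*s(4*1, -1) + P = (5 - 7*3*6)*(5*(4*1) + 5*(-1)) + 1/23 = (5 - 126)*(5*4 - 5) + 1/23 = -121*(20 - 5) + 1/23 = -121*15 + 1/23 = -1815 + 1/23 = -41744/23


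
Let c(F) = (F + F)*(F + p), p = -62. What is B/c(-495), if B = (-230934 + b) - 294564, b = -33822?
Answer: -18644/18381 ≈ -1.0143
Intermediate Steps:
B = -559320 (B = (-230934 - 33822) - 294564 = -264756 - 294564 = -559320)
c(F) = 2*F*(-62 + F) (c(F) = (F + F)*(F - 62) = (2*F)*(-62 + F) = 2*F*(-62 + F))
B/c(-495) = -559320*(-1/(990*(-62 - 495))) = -559320/(2*(-495)*(-557)) = -559320/551430 = -559320*1/551430 = -18644/18381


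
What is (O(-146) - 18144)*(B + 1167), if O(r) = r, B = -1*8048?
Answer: 125853490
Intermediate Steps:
B = -8048
(O(-146) - 18144)*(B + 1167) = (-146 - 18144)*(-8048 + 1167) = -18290*(-6881) = 125853490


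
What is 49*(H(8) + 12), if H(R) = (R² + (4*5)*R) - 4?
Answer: 11368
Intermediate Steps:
H(R) = -4 + R² + 20*R (H(R) = (R² + 20*R) - 4 = -4 + R² + 20*R)
49*(H(8) + 12) = 49*((-4 + 8² + 20*8) + 12) = 49*((-4 + 64 + 160) + 12) = 49*(220 + 12) = 49*232 = 11368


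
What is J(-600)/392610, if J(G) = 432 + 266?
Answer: 349/196305 ≈ 0.0017778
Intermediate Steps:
J(G) = 698
J(-600)/392610 = 698/392610 = 698*(1/392610) = 349/196305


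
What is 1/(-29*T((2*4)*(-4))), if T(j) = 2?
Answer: -1/58 ≈ -0.017241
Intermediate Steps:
1/(-29*T((2*4)*(-4))) = 1/(-29*2) = 1/(-58) = -1/58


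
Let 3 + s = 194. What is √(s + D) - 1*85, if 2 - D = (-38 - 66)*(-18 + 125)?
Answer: -85 + √11321 ≈ 21.400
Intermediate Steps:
s = 191 (s = -3 + 194 = 191)
D = 11130 (D = 2 - (-38 - 66)*(-18 + 125) = 2 - (-104)*107 = 2 - 1*(-11128) = 2 + 11128 = 11130)
√(s + D) - 1*85 = √(191 + 11130) - 1*85 = √11321 - 85 = -85 + √11321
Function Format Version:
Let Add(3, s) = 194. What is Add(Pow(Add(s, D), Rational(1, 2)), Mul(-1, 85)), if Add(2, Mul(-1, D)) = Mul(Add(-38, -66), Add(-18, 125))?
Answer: Add(-85, Pow(11321, Rational(1, 2))) ≈ 21.400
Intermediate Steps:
s = 191 (s = Add(-3, 194) = 191)
D = 11130 (D = Add(2, Mul(-1, Mul(Add(-38, -66), Add(-18, 125)))) = Add(2, Mul(-1, Mul(-104, 107))) = Add(2, Mul(-1, -11128)) = Add(2, 11128) = 11130)
Add(Pow(Add(s, D), Rational(1, 2)), Mul(-1, 85)) = Add(Pow(Add(191, 11130), Rational(1, 2)), Mul(-1, 85)) = Add(Pow(11321, Rational(1, 2)), -85) = Add(-85, Pow(11321, Rational(1, 2)))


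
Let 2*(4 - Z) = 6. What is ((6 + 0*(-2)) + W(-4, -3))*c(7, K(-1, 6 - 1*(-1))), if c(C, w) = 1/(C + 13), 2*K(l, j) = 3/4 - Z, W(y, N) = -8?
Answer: -⅒ ≈ -0.10000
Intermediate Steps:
Z = 1 (Z = 4 - ½*6 = 4 - 3 = 1)
K(l, j) = -⅛ (K(l, j) = (3/4 - 1*1)/2 = (3*(¼) - 1)/2 = (¾ - 1)/2 = (½)*(-¼) = -⅛)
c(C, w) = 1/(13 + C)
((6 + 0*(-2)) + W(-4, -3))*c(7, K(-1, 6 - 1*(-1))) = ((6 + 0*(-2)) - 8)/(13 + 7) = ((6 + 0) - 8)/20 = (6 - 8)*(1/20) = -2*1/20 = -⅒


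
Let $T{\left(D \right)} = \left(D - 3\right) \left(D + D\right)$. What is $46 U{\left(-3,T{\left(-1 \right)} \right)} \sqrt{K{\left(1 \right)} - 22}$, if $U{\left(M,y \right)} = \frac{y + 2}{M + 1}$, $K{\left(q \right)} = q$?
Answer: $- 230 i \sqrt{21} \approx - 1054.0 i$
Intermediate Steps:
$T{\left(D \right)} = 2 D \left(-3 + D\right)$ ($T{\left(D \right)} = \left(-3 + D\right) 2 D = 2 D \left(-3 + D\right)$)
$U{\left(M,y \right)} = \frac{2 + y}{1 + M}$
$46 U{\left(-3,T{\left(-1 \right)} \right)} \sqrt{K{\left(1 \right)} - 22} = 46 \frac{2 + 2 \left(-1\right) \left(-3 - 1\right)}{1 - 3} \sqrt{1 - 22} = 46 \frac{2 + 2 \left(-1\right) \left(-4\right)}{-2} \sqrt{-21} = 46 \left(- \frac{2 + 8}{2}\right) i \sqrt{21} = 46 \left(\left(- \frac{1}{2}\right) 10\right) i \sqrt{21} = 46 \left(-5\right) i \sqrt{21} = - 230 i \sqrt{21}$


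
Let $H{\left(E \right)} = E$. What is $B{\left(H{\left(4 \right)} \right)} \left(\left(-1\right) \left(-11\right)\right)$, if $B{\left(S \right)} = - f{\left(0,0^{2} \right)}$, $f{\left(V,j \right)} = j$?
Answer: $0$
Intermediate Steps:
$B{\left(S \right)} = 0$ ($B{\left(S \right)} = - 0^{2} = \left(-1\right) 0 = 0$)
$B{\left(H{\left(4 \right)} \right)} \left(\left(-1\right) \left(-11\right)\right) = 0 \left(\left(-1\right) \left(-11\right)\right) = 0 \cdot 11 = 0$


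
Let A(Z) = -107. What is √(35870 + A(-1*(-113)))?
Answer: √35763 ≈ 189.11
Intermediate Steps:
√(35870 + A(-1*(-113))) = √(35870 - 107) = √35763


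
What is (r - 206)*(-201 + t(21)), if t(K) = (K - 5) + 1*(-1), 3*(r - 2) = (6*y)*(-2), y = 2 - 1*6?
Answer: 34968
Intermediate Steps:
y = -4 (y = 2 - 6 = -4)
r = 18 (r = 2 + ((6*(-4))*(-2))/3 = 2 + (-24*(-2))/3 = 2 + (1/3)*48 = 2 + 16 = 18)
t(K) = -6 + K (t(K) = (-5 + K) - 1 = -6 + K)
(r - 206)*(-201 + t(21)) = (18 - 206)*(-201 + (-6 + 21)) = -188*(-201 + 15) = -188*(-186) = 34968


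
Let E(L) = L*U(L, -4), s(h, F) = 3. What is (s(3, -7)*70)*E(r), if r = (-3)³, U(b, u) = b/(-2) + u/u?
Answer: -82215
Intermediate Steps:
U(b, u) = 1 - b/2 (U(b, u) = b*(-½) + 1 = -b/2 + 1 = 1 - b/2)
r = -27
E(L) = L*(1 - L/2)
(s(3, -7)*70)*E(r) = (3*70)*((½)*(-27)*(2 - 1*(-27))) = 210*((½)*(-27)*(2 + 27)) = 210*((½)*(-27)*29) = 210*(-783/2) = -82215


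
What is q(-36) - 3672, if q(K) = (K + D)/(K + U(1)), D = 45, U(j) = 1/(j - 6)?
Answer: -664677/181 ≈ -3672.3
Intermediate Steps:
U(j) = 1/(-6 + j)
q(K) = (45 + K)/(-⅕ + K) (q(K) = (K + 45)/(K + 1/(-6 + 1)) = (45 + K)/(K + 1/(-5)) = (45 + K)/(K - ⅕) = (45 + K)/(-⅕ + K))
q(-36) - 3672 = 5*(45 - 36)/(-1 + 5*(-36)) - 3672 = 5*9/(-1 - 180) - 3672 = 5*9/(-181) - 3672 = 5*(-1/181)*9 - 3672 = -45/181 - 3672 = -664677/181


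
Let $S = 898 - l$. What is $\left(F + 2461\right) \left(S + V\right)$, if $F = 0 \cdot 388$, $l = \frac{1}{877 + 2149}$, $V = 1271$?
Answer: $\frac{16152510173}{3026} \approx 5.3379 \cdot 10^{6}$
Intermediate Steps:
$l = \frac{1}{3026} \approx 0.00033047$
$F = 0$
$S = \frac{2717347}{3026}$ ($S = 898 - \frac{1}{3026} = \frac{2717347}{3026} \approx 898.0$)
$\left(F + 2461\right) \left(S + V\right) = \left(0 + 2461\right) \left(\frac{2717347}{3026} + 1271\right) = 2461 \cdot \frac{6563393}{3026} = \frac{16152510173}{3026}$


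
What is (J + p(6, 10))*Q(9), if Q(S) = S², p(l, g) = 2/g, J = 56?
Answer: 22761/5 ≈ 4552.2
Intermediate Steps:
(J + p(6, 10))*Q(9) = (56 + 2/10)*9² = (56 + 2*(⅒))*81 = (56 + ⅕)*81 = (281/5)*81 = 22761/5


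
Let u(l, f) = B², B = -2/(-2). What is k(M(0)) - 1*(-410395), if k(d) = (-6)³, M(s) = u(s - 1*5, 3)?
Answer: 410179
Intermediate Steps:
B = 1 (B = -2*(-½) = 1)
u(l, f) = 1 (u(l, f) = 1² = 1)
M(s) = 1
k(d) = -216
k(M(0)) - 1*(-410395) = -216 - 1*(-410395) = -216 + 410395 = 410179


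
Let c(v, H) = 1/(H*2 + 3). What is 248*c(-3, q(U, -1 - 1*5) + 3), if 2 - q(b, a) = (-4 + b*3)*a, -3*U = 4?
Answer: -248/83 ≈ -2.9880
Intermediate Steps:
U = -4/3 (U = -⅓*4 = -4/3 ≈ -1.3333)
q(b, a) = 2 - a*(-4 + 3*b) (q(b, a) = 2 - (-4 + b*3)*a = 2 - (-4 + 3*b)*a = 2 - a*(-4 + 3*b))
c(v, H) = 1/(3 + 2*H) (c(v, H) = 1/(2*H + 3) = 1/(3 + 2*H))
248*c(-3, q(U, -1 - 1*5) + 3) = 248/(3 + 2*((2 + 4*(-1 - 1*5) - 3*(-1 - 1*5)*(-4/3)) + 3)) = 248/(3 + 2*((2 + 4*(-1 - 5) - 3*(-1 - 5)*(-4/3)) + 3)) = 248/(3 + 2*((2 + 4*(-6) - 3*(-6)*(-4/3)) + 3)) = 248/(3 + 2*((2 - 24 - 24) + 3)) = 248/(3 + 2*(-46 + 3)) = 248/(3 + 2*(-43)) = 248/(3 - 86) = 248/(-83) = 248*(-1/83) = -248/83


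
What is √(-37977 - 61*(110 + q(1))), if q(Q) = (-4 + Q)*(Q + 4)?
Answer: 2*I*√10943 ≈ 209.22*I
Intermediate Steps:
q(Q) = (-4 + Q)*(4 + Q)
√(-37977 - 61*(110 + q(1))) = √(-37977 - 61*(110 + (-16 + 1²))) = √(-37977 - 61*(110 + (-16 + 1))) = √(-37977 - 61*(110 - 15)) = √(-37977 - 61*95) = √(-37977 - 5795) = √(-43772) = 2*I*√10943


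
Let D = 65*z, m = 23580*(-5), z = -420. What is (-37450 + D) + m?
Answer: -182650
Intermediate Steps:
m = -117900
D = -27300 (D = 65*(-420) = -27300)
(-37450 + D) + m = (-37450 - 27300) - 117900 = -64750 - 117900 = -182650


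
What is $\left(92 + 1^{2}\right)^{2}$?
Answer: $8649$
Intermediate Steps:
$\left(92 + 1^{2}\right)^{2} = \left(92 + 1\right)^{2} = 93^{2} = 8649$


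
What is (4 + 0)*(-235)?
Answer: -940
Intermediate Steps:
(4 + 0)*(-235) = 4*(-235) = -940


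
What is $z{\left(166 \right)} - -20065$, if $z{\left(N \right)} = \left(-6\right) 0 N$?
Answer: $20065$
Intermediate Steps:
$z{\left(N \right)} = 0$ ($z{\left(N \right)} = 0 N = 0$)
$z{\left(166 \right)} - -20065 = 0 - -20065 = 0 + 20065 = 20065$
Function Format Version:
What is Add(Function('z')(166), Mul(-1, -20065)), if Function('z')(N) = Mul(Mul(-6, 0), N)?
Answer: 20065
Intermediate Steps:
Function('z')(N) = 0 (Function('z')(N) = Mul(0, N) = 0)
Add(Function('z')(166), Mul(-1, -20065)) = Add(0, Mul(-1, -20065)) = Add(0, 20065) = 20065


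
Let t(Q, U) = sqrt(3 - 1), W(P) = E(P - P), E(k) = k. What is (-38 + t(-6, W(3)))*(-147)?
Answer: 5586 - 147*sqrt(2) ≈ 5378.1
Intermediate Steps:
W(P) = 0 (W(P) = P - P = 0)
t(Q, U) = sqrt(2)
(-38 + t(-6, W(3)))*(-147) = (-38 + sqrt(2))*(-147) = 5586 - 147*sqrt(2)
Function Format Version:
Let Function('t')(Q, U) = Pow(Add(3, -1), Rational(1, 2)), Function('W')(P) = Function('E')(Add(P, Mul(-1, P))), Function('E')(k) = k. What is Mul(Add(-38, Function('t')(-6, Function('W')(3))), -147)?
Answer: Add(5586, Mul(-147, Pow(2, Rational(1, 2)))) ≈ 5378.1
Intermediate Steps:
Function('W')(P) = 0 (Function('W')(P) = Add(P, Mul(-1, P)) = 0)
Function('t')(Q, U) = Pow(2, Rational(1, 2))
Mul(Add(-38, Function('t')(-6, Function('W')(3))), -147) = Mul(Add(-38, Pow(2, Rational(1, 2))), -147) = Add(5586, Mul(-147, Pow(2, Rational(1, 2))))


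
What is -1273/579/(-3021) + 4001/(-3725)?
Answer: -368086486/342927225 ≈ -1.0734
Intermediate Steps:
-1273/579/(-3021) + 4001/(-3725) = -1273*1/579*(-1/3021) + 4001*(-1/3725) = -1273/579*(-1/3021) - 4001/3725 = 67/92061 - 4001/3725 = -368086486/342927225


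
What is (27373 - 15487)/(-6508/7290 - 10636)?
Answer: -3094605/2769391 ≈ -1.1174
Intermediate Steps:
(27373 - 15487)/(-6508/7290 - 10636) = 11886/(-6508*1/7290 - 10636) = 11886/(-3254/3645 - 10636) = 11886/(-38771474/3645) = 11886*(-3645/38771474) = -3094605/2769391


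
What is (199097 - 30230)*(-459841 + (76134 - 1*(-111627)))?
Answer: -45945333360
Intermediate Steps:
(199097 - 30230)*(-459841 + (76134 - 1*(-111627))) = 168867*(-459841 + (76134 + 111627)) = 168867*(-459841 + 187761) = 168867*(-272080) = -45945333360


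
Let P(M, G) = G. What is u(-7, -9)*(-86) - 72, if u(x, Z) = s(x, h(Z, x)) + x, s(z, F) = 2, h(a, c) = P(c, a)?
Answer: 358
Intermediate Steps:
h(a, c) = a
u(x, Z) = 2 + x
u(-7, -9)*(-86) - 72 = (2 - 7)*(-86) - 72 = -5*(-86) - 72 = 430 - 72 = 358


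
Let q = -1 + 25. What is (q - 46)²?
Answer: 484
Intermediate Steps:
q = 24
(q - 46)² = (24 - 46)² = (-22)² = 484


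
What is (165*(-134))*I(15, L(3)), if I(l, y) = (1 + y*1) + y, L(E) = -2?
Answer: 66330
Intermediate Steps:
I(l, y) = 1 + 2*y (I(l, y) = (1 + y) + y = 1 + 2*y)
(165*(-134))*I(15, L(3)) = (165*(-134))*(1 + 2*(-2)) = -22110*(1 - 4) = -22110*(-3) = 66330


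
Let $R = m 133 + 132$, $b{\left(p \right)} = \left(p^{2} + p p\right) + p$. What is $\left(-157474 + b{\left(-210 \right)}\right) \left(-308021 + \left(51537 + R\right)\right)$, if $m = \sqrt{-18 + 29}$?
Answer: $17812362368 - 9241372 \sqrt{11} \approx 1.7782 \cdot 10^{10}$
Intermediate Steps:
$b{\left(p \right)} = p + 2 p^{2}$ ($b{\left(p \right)} = \left(p^{2} + p^{2}\right) + p = 2 p^{2} + p = p + 2 p^{2}$)
$m = \sqrt{11} \approx 3.3166$
$R = 132 + 133 \sqrt{11}$ ($R = \sqrt{11} \cdot 133 + 132 = 133 \sqrt{11} + 132 = 132 + 133 \sqrt{11} \approx 573.11$)
$\left(-157474 + b{\left(-210 \right)}\right) \left(-308021 + \left(51537 + R\right)\right) = \left(-157474 - 210 \left(1 + 2 \left(-210\right)\right)\right) \left(-308021 + \left(51537 + \left(132 + 133 \sqrt{11}\right)\right)\right) = \left(-157474 - 210 \left(1 - 420\right)\right) \left(-308021 + \left(51669 + 133 \sqrt{11}\right)\right) = \left(-157474 - -87990\right) \left(-256352 + 133 \sqrt{11}\right) = \left(-157474 + 87990\right) \left(-256352 + 133 \sqrt{11}\right) = - 69484 \left(-256352 + 133 \sqrt{11}\right) = 17812362368 - 9241372 \sqrt{11}$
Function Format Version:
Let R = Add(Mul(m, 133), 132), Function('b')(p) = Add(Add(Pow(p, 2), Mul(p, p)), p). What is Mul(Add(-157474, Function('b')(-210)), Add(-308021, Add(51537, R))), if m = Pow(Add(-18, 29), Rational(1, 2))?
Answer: Add(17812362368, Mul(-9241372, Pow(11, Rational(1, 2)))) ≈ 1.7782e+10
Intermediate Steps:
Function('b')(p) = Add(p, Mul(2, Pow(p, 2))) (Function('b')(p) = Add(Add(Pow(p, 2), Pow(p, 2)), p) = Add(Mul(2, Pow(p, 2)), p) = Add(p, Mul(2, Pow(p, 2))))
m = Pow(11, Rational(1, 2)) ≈ 3.3166
R = Add(132, Mul(133, Pow(11, Rational(1, 2)))) (R = Add(Mul(Pow(11, Rational(1, 2)), 133), 132) = Add(Mul(133, Pow(11, Rational(1, 2))), 132) = Add(132, Mul(133, Pow(11, Rational(1, 2)))) ≈ 573.11)
Mul(Add(-157474, Function('b')(-210)), Add(-308021, Add(51537, R))) = Mul(Add(-157474, Mul(-210, Add(1, Mul(2, -210)))), Add(-308021, Add(51537, Add(132, Mul(133, Pow(11, Rational(1, 2))))))) = Mul(Add(-157474, Mul(-210, Add(1, -420))), Add(-308021, Add(51669, Mul(133, Pow(11, Rational(1, 2)))))) = Mul(Add(-157474, Mul(-210, -419)), Add(-256352, Mul(133, Pow(11, Rational(1, 2))))) = Mul(Add(-157474, 87990), Add(-256352, Mul(133, Pow(11, Rational(1, 2))))) = Mul(-69484, Add(-256352, Mul(133, Pow(11, Rational(1, 2))))) = Add(17812362368, Mul(-9241372, Pow(11, Rational(1, 2))))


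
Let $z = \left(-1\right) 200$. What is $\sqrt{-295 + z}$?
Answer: $3 i \sqrt{55} \approx 22.249 i$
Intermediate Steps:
$z = -200$
$\sqrt{-295 + z} = \sqrt{-295 - 200} = \sqrt{-495} = 3 i \sqrt{55}$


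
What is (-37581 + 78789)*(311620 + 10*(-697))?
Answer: 12554017200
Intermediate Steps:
(-37581 + 78789)*(311620 + 10*(-697)) = 41208*(311620 - 6970) = 41208*304650 = 12554017200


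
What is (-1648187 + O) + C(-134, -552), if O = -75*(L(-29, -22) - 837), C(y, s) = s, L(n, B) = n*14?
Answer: -1555514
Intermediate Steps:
L(n, B) = 14*n
O = 93225 (O = -75*(14*(-29) - 837) = -75*(-406 - 837) = -75*(-1243) = 93225)
(-1648187 + O) + C(-134, -552) = (-1648187 + 93225) - 552 = -1554962 - 552 = -1555514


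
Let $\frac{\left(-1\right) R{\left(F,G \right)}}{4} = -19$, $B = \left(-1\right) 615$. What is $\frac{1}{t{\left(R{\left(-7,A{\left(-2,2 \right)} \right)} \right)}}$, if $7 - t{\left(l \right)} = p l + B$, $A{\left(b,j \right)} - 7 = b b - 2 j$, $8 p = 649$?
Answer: $- \frac{2}{11087} \approx -0.00018039$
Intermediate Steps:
$p = \frac{649}{8}$ ($p = \frac{1}{8} \cdot 649 = \frac{649}{8} \approx 81.125$)
$B = -615$
$A{\left(b,j \right)} = 7 + b^{2} - 2 j$ ($A{\left(b,j \right)} = 7 + \left(b b - 2 j\right) = 7 + \left(b^{2} - 2 j\right) = 7 + b^{2} - 2 j$)
$R{\left(F,G \right)} = 76$ ($R{\left(F,G \right)} = \left(-4\right) \left(-19\right) = 76$)
$t{\left(l \right)} = 622 - \frac{649 l}{8}$ ($t{\left(l \right)} = 7 - \left(\frac{649 l}{8} - 615\right) = 7 - \left(-615 + \frac{649 l}{8}\right) = 622 - \frac{649 l}{8}$)
$\frac{1}{t{\left(R{\left(-7,A{\left(-2,2 \right)} \right)} \right)}} = \frac{1}{622 - \frac{12331}{2}} = \frac{1}{- \frac{11087}{2}} = - \frac{2}{11087}$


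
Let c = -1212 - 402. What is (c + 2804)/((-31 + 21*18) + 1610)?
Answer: 1190/1957 ≈ 0.60807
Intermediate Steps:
c = -1614
(c + 2804)/((-31 + 21*18) + 1610) = (-1614 + 2804)/((-31 + 21*18) + 1610) = 1190/((-31 + 378) + 1610) = 1190/(347 + 1610) = 1190/1957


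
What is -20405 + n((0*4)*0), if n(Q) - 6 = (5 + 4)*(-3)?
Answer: -20426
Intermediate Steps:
n(Q) = -21 (n(Q) = 6 + (5 + 4)*(-3) = 6 + 9*(-3) = 6 - 27 = -21)
-20405 + n((0*4)*0) = -20405 - 21 = -20426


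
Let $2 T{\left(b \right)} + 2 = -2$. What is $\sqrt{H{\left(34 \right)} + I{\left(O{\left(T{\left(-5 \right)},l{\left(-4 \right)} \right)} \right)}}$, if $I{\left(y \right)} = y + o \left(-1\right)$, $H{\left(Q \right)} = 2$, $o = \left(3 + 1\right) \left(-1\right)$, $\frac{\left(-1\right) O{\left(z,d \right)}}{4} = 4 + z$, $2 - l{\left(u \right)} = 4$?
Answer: $i \sqrt{2} \approx 1.4142 i$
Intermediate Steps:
$l{\left(u \right)} = -2$ ($l{\left(u \right)} = 2 - 4 = -2$)
$T{\left(b \right)} = -2$ ($T{\left(b \right)} = -1 + \frac{1}{2} \left(-2\right) = -1 - 1 = -2$)
$O{\left(z,d \right)} = -16 - 4 z$ ($O{\left(z,d \right)} = - 4 \left(4 + z\right) = -16 - 4 z$)
$o = -4$ ($o = 4 \left(-1\right) = -4$)
$I{\left(y \right)} = 4 + y$ ($I{\left(y \right)} = y - -4 = y + 4 = 4 + y$)
$\sqrt{H{\left(34 \right)} + I{\left(O{\left(T{\left(-5 \right)},l{\left(-4 \right)} \right)} \right)}} = \sqrt{2 + \left(4 - 8\right)} = \sqrt{2 - 4} = \sqrt{-2} = i \sqrt{2}$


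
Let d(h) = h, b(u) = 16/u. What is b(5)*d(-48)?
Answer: -768/5 ≈ -153.60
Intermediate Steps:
b(5)*d(-48) = (16/5)*(-48) = -768/5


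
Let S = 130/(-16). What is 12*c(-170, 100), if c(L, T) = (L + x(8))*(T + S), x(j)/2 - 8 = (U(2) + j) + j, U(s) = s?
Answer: -130095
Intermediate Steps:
S = -65/8 (S = 130*(-1/16) = -65/8 ≈ -8.1250)
x(j) = 20 + 4*j (x(j) = 16 + 2*((2 + j) + j) = 16 + 2*(2 + 2*j) = 16 + (4 + 4*j) = 20 + 4*j)
c(L, T) = (52 + L)*(-65/8 + T) (c(L, T) = (L + (20 + 4*8))*(T - 65/8) = (L + (20 + 32))*(-65/8 + T) = (L + 52)*(-65/8 + T) = (52 + L)*(-65/8 + T))
12*c(-170, 100) = 12*(-845/2 + 52*100 - 65/8*(-170) - 170*100) = 12*(-845/2 + 5200 + 5525/4 - 17000) = 12*(-43365/4) = -130095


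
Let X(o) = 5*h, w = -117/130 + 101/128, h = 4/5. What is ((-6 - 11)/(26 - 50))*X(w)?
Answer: 17/6 ≈ 2.8333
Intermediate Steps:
h = ⅘ (h = 4*(⅕) = ⅘ ≈ 0.80000)
w = -71/640 (w = -117*1/130 + 101*(1/128) = -9/10 + 101/128 = -71/640 ≈ -0.11094)
X(o) = 4 (X(o) = 5*(⅘) = 4)
((-6 - 11)/(26 - 50))*X(w) = ((-6 - 11)/(26 - 50))*4 = -17/(-24)*4 = -17*(-1/24)*4 = (17/24)*4 = 17/6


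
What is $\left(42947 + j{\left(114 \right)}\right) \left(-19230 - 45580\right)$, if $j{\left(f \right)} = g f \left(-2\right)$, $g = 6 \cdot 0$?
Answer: $-2783395070$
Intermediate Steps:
$g = 0$
$j{\left(f \right)} = 0$ ($j{\left(f \right)} = 0 f \left(-2\right) = 0 \left(-2\right) = 0$)
$\left(42947 + j{\left(114 \right)}\right) \left(-19230 - 45580\right) = \left(42947 + 0\right) \left(-19230 - 45580\right) = 42947 \left(-64810\right) = -2783395070$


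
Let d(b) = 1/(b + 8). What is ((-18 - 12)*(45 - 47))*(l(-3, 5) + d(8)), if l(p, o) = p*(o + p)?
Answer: -1425/4 ≈ -356.25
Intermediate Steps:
d(b) = 1/(8 + b)
((-18 - 12)*(45 - 47))*(l(-3, 5) + d(8)) = ((-18 - 12)*(45 - 47))*(-3*(5 - 3) + 1/(8 + 8)) = (-30*(-2))*(-3*2 + 1/16) = 60*(-6 + 1/16) = 60*(-95/16) = -1425/4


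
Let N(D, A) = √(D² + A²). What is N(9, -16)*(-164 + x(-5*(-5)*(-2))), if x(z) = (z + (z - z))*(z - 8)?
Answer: 2736*√337 ≈ 50226.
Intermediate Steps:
N(D, A) = √(A² + D²)
x(z) = z*(-8 + z) (x(z) = (z + 0)*(-8 + z) = z*(-8 + z))
N(9, -16)*(-164 + x(-5*(-5)*(-2))) = √((-16)² + 9²)*(-164 + (-5*(-5)*(-2))*(-8 - 5*(-5)*(-2))) = √(256 + 81)*(-164 + (25*(-2))*(-8 + 25*(-2))) = √337*(-164 - 50*(-8 - 50)) = √337*(-164 - 50*(-58)) = √337*(-164 + 2900) = √337*2736 = 2736*√337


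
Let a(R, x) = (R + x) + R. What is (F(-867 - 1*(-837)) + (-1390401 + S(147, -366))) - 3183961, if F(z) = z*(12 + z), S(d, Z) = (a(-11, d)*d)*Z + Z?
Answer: -11299438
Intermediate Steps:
a(R, x) = x + 2*R
S(d, Z) = Z + Z*d*(-22 + d) (S(d, Z) = ((d + 2*(-11))*d)*Z + Z = ((d - 22)*d)*Z + Z = ((-22 + d)*d)*Z + Z = (d*(-22 + d))*Z + Z = Z*d*(-22 + d) + Z = Z + Z*d*(-22 + d))
(F(-867 - 1*(-837)) + (-1390401 + S(147, -366))) - 3183961 = ((-867 - 1*(-837))*(12 + (-867 - 1*(-837))) + (-1390401 - 366*(1 + 147*(-22 + 147)))) - 3183961 = ((-867 + 837)*(12 + (-867 + 837)) + (-1390401 - 366*(1 + 147*125))) - 3183961 = (-30*(12 - 30) + (-1390401 - 366*(1 + 18375))) - 3183961 = (-30*(-18) + (-1390401 - 366*18376)) - 3183961 = (540 + (-1390401 - 6725616)) - 3183961 = (540 - 8116017) - 3183961 = -8115477 - 3183961 = -11299438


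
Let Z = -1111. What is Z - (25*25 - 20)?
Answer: -1716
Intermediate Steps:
Z - (25*25 - 20) = -1111 - (25*25 - 20) = -1111 - (625 - 20) = -1111 - 1*605 = -1111 - 605 = -1716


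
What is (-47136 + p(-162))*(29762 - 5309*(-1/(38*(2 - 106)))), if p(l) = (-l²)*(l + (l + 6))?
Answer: 122001944788305/494 ≈ 2.4697e+11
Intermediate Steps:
p(l) = -l²*(6 + 2*l) (p(l) = (-l²)*(l + (6 + l)) = (-l²)*(6 + 2*l) = -l²*(6 + 2*l))
(-47136 + p(-162))*(29762 - 5309*(-1/(38*(2 - 106)))) = (-47136 + 2*(-162)²*(-3 - 1*(-162)))*(29762 - 5309*(-1/(38*(2 - 106)))) = (-47136 + 2*26244*(-3 + 162))*(29762 - 5309/((-38*(-104)))) = (-47136 + 2*26244*159)*(29762 - 5309/3952) = (-47136 + 8345592)*(29762 - 5309*1/3952) = 8298456*(29762 - 5309/3952) = 8298456*(117614115/3952) = 122001944788305/494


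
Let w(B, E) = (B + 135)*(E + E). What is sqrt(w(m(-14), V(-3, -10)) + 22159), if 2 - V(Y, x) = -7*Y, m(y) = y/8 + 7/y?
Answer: sqrt(68458)/2 ≈ 130.82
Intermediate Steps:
m(y) = 7/y + y/8 (m(y) = y*(1/8) + 7/y = y/8 + 7/y = 7/y + y/8)
V(Y, x) = 2 + 7*Y (V(Y, x) = 2 - (-7)*Y = 2 + 7*Y)
w(B, E) = 2*E*(135 + B) (w(B, E) = (135 + B)*(2*E) = 2*E*(135 + B))
sqrt(w(m(-14), V(-3, -10)) + 22159) = sqrt(2*(2 + 7*(-3))*(135 + (7/(-14) + (1/8)*(-14))) + 22159) = sqrt(2*(2 - 21)*(135 + (7*(-1/14) - 7/4)) + 22159) = sqrt(2*(-19)*(135 + (-1/2 - 7/4)) + 22159) = sqrt(2*(-19)*(135 - 9/4) + 22159) = sqrt(2*(-19)*(531/4) + 22159) = sqrt(-10089/2 + 22159) = sqrt(34229/2) = sqrt(68458)/2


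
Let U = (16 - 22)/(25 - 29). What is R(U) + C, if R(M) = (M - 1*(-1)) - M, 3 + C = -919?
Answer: -921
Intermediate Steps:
U = 3/2 (U = -6/(-4) = -6*(-¼) = 3/2 ≈ 1.5000)
C = -922 (C = -3 - 919 = -922)
R(M) = 1 (R(M) = (M + 1) - M = (1 + M) - M = 1)
R(U) + C = 1 - 922 = -921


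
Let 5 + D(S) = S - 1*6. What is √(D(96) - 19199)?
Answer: I*√19114 ≈ 138.25*I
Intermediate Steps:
D(S) = -11 + S (D(S) = -5 + (S - 1*6) = -5 + (S - 6) = -5 + (-6 + S) = -11 + S)
√(D(96) - 19199) = √((-11 + 96) - 19199) = √(85 - 19199) = √(-19114) = I*√19114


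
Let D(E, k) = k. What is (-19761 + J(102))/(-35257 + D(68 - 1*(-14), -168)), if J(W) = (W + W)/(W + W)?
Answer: 304/545 ≈ 0.55780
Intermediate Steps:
J(W) = 1 (J(W) = (2*W)/((2*W)) = (2*W)*(1/(2*W)) = 1)
(-19761 + J(102))/(-35257 + D(68 - 1*(-14), -168)) = (-19761 + 1)/(-35257 - 168) = -19760/(-35425) = -19760*(-1/35425) = 304/545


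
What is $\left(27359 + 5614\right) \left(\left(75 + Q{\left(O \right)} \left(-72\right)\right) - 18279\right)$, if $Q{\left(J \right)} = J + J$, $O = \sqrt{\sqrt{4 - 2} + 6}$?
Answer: $-600240492 - 4748112 \sqrt{6 + \sqrt{2}} \approx -6.1317 \cdot 10^{8}$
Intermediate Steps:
$O = \sqrt{6 + \sqrt{2}}$ ($O = \sqrt{\sqrt{2} + 6} = \sqrt{6 + \sqrt{2}} \approx 2.7229$)
$Q{\left(J \right)} = 2 J$
$\left(27359 + 5614\right) \left(\left(75 + Q{\left(O \right)} \left(-72\right)\right) - 18279\right) = \left(27359 + 5614\right) \left(\left(75 + 2 \sqrt{6 + \sqrt{2}} \left(-72\right)\right) - 18279\right) = 32973 \left(\left(75 - 144 \sqrt{6 + \sqrt{2}}\right) - 18279\right) = 32973 \left(-18204 - 144 \sqrt{6 + \sqrt{2}}\right) = -600240492 - 4748112 \sqrt{6 + \sqrt{2}}$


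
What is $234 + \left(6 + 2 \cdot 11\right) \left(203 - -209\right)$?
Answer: $11770$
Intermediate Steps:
$234 + \left(6 + 2 \cdot 11\right) \left(203 - -209\right) = 234 + \left(6 + 22\right) \left(203 + 209\right) = 234 + 28 \cdot 412 = 234 + 11536 = 11770$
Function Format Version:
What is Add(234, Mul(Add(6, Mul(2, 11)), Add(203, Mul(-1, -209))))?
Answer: 11770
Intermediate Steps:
Add(234, Mul(Add(6, Mul(2, 11)), Add(203, Mul(-1, -209)))) = Add(234, Mul(Add(6, 22), Add(203, 209))) = Add(234, Mul(28, 412)) = Add(234, 11536) = 11770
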